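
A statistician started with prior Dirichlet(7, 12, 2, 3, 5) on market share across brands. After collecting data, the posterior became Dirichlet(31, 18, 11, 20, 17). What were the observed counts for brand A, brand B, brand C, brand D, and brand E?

For a Dirichlet(α) prior with multinomial counts c, the posterior is Dirichlet(α + c) componentwise.
Counts are posterior − prior componentwise: 31−7=24, 18−12=6, 11−2=9, 20−3=17, 17−5=12.

counts (24, 6, 9, 17, 12)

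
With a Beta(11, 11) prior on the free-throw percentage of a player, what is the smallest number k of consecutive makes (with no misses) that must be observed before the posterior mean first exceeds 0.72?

After k makes and 0 misses the posterior is Beta(11+k, 11), with mean (11+k)/(11+11+k).
Set (11+k)/(22+k) > 0.72 and solve: k > (0.72·22 − 11)/(1 − 0.72) = 17.286.
The smallest integer exceeding 17.286 is 18, and checking k=18: (29)/(40) = 0.7250 > 0.72.

k = 18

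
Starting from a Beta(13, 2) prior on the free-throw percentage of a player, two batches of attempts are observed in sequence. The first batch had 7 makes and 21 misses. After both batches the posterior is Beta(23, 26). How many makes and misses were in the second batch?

3 makes and 3 misses

Because Beta–binomial updating is additive in the counts, the combined data contributed (α_post−α_prior, β_post−β_prior) successes and failures.
Total across both batches: 23−13=10 makes, 26−2=24 misses.
Subtract the first batch: 10−7=3 makes and 24−21=3 misses.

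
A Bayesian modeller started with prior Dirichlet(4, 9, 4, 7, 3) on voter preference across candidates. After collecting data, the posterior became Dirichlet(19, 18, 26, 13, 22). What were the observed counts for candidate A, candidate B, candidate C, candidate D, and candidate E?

For a Dirichlet(α) prior with multinomial counts c, the posterior is Dirichlet(α + c) componentwise.
Counts are posterior − prior componentwise: 19−4=15, 18−9=9, 26−4=22, 13−7=6, 22−3=19.

counts (15, 9, 22, 6, 19)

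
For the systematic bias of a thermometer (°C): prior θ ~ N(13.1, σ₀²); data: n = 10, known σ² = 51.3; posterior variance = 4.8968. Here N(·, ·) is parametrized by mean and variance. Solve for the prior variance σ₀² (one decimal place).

Posterior precision equals prior precision plus data precision: 1/σ_n² = 1/σ₀² + n/σ².
So 1/σ₀² = 1/4.8968 − 10/51.3 = 0.204215 − 0.194932 = 0.009283.
Hence σ₀² = 1/0.009283 ≈ 107.7.

σ₀² = 107.7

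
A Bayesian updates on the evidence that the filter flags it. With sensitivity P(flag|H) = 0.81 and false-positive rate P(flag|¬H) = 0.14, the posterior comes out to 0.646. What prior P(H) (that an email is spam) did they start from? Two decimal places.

P(H) = 0.24

In odds form, posterior odds = prior odds × likelihood ratio, so prior odds = posterior odds ÷ LR.
Posterior odds = 0.646/(1−0.646) = 1.8249. LR = 0.81/0.14 = 5.7857.
Prior odds = 1.8249/5.7857 = 0.3154, so P(H) = 0.3154/(1+0.3154) ≈ 0.24.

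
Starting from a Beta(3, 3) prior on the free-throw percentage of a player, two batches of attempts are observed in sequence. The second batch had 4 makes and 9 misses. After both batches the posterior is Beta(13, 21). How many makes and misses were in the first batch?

Because Beta–binomial updating is additive in the counts, the combined data contributed (α_post−α_prior, β_post−β_prior) successes and failures.
Total across both batches: 13−3=10 makes, 21−3=18 misses.
Subtract the second batch: 10−4=6 makes and 18−9=9 misses.

6 makes and 9 misses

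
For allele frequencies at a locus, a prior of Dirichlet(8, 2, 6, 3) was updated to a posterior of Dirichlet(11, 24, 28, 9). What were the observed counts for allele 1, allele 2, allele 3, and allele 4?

counts (3, 22, 22, 6)

For a Dirichlet(α) prior with multinomial counts c, the posterior is Dirichlet(α + c) componentwise.
Counts are posterior − prior componentwise: 11−8=3, 24−2=22, 28−6=22, 9−3=6.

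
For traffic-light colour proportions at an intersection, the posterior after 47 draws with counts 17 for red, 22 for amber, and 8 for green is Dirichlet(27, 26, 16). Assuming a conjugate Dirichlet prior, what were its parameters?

For a Dirichlet(α) prior with multinomial counts c, the posterior is Dirichlet(α + c) componentwise.
Subtract each count from the matching posterior parameter: 27−17=10, 26−22=4, 16−8=8.

Dirichlet(10, 4, 8)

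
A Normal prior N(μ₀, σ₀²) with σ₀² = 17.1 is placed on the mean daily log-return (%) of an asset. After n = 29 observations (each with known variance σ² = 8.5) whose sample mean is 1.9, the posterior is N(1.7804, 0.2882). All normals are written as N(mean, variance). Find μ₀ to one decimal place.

The posterior mean is a precision-weighted average: μ_n = (τ₀μ₀ + τ_data·x̄)/(τ₀+τ_data), with τ₀=1/σ₀² and τ_data=n/σ².
Here τ₀ = 1/17.1 = 0.058480 and τ_data = 29/8.5 = 3.411765, so τ_n = 3.470245.
Rearranging for μ₀: μ₀ = (μ_n·τ_n − τ_data·x̄)/τ₀ = (1.7804·3.470245 − 3.411765·1.9) / 0.058480 = -0.303929/0.058480 ≈ -5.2.

μ₀ = -5.2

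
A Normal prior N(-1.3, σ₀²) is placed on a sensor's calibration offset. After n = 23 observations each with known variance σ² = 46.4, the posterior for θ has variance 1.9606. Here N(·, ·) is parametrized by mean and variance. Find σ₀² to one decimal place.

σ₀² = 69.6

Posterior precision equals prior precision plus data precision: 1/σ_n² = 1/σ₀² + n/σ².
So 1/σ₀² = 1/1.9606 − 23/46.4 = 0.510048 − 0.495690 = 0.014358.
Hence σ₀² = 1/0.014358 ≈ 69.6.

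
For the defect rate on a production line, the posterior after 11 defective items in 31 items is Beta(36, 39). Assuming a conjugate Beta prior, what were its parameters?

A Beta(a, b) prior with s successes and f failures in binomial data gives a Beta(a+s, b+f) posterior.
So a = 36 − 11 = 25 and b = 39 − 20 = 19.

Beta(25, 19)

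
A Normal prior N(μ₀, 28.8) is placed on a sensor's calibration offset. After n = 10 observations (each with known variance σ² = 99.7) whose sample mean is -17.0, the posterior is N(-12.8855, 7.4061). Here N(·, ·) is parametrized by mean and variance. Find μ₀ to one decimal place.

With known observation variance, the Normal–Normal posterior has precision τ_n = τ₀ + n/σ² and mean μ_n = (τ₀μ₀ + (n/σ²)x̄)/τ_n.
Here τ₀ = 1/28.8 = 0.034722 and τ_data = 10/99.7 = 0.100301, so τ_n = 0.135023.
Rearranging for μ₀: μ₀ = (μ_n·τ_n − τ_data·x̄)/τ₀ = (-12.8855·0.135023 − 0.100301·-17.0) / 0.034722 = -0.034722/0.034722 ≈ -1.0.

μ₀ = -1.0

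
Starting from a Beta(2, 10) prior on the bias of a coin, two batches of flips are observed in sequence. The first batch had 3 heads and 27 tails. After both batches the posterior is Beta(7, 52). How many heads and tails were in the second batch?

Sequential conjugate updates are equivalent to a single update on the pooled data, so total successes = posterior α − prior α and total failures = posterior β − prior β.
Total across both batches: 7−2=5 heads, 52−10=42 tails.
Subtract the first batch: 5−3=2 heads and 42−27=15 tails.

2 heads and 15 tails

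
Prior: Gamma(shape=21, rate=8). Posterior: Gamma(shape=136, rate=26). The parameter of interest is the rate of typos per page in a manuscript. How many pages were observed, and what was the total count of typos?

n = 18 pages with total 115 typos

Gamma–Poisson conjugacy: posterior shape = α + Σxᵢ, posterior rate = β + n.
Matching: Σxᵢ = 136 − 21 = 115 and n = 26 − 8 = 18.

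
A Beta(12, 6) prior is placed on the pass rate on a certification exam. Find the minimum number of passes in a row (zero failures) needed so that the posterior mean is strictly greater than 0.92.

After k passes and 0 failures the posterior is Beta(12+k, 6), with mean (12+k)/(12+6+k).
Set (12+k)/(18+k) > 0.92 and solve: k > (0.92·18 − 12)/(1 − 0.92) = 57.000.
The smallest integer exceeding 57.000 is 58.

k = 58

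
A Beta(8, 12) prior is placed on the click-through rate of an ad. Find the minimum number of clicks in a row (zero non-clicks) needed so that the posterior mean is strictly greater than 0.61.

After k clicks and 0 non-clicks the posterior is Beta(8+k, 12), with mean (8+k)/(8+12+k).
Set (8+k)/(20+k) > 0.61 and solve: k > (0.61·20 − 8)/(1 − 0.61) = 10.769.
The smallest integer exceeding 10.769 is 11, and checking k=11: (19)/(31) = 0.6129 > 0.61.

k = 11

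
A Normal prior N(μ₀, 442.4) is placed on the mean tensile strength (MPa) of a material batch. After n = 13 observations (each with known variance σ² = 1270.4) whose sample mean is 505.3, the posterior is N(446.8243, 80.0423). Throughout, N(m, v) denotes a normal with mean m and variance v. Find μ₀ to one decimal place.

The posterior mean is a precision-weighted average: μ_n = (τ₀μ₀ + τ_data·x̄)/(τ₀+τ_data), with τ₀=1/σ₀² and τ_data=n/σ².
Here τ₀ = 1/442.4 = 0.002260 and τ_data = 13/1270.4 = 0.010233, so τ_n = 0.012493.
Rearranging for μ₀: μ₀ = (μ_n·τ_n − τ_data·x̄)/τ₀ = (446.8243·0.012493 − 0.010233·505.3) / 0.002260 = 0.411441/0.002260 ≈ 182.1.

μ₀ = 182.1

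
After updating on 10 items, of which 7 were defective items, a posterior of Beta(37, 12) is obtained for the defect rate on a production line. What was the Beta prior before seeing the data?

Beta(30, 9)

Beta is conjugate to the binomial likelihood: posterior = Beta(α+s, β+f).
So α = 37 − 7 = 30 and β = 12 − 3 = 9.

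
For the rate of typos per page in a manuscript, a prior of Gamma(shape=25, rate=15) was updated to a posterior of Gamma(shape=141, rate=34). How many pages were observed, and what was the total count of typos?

A Gamma(α, β) prior (rate parametrization) on a Poisson rate with n observations summing to S gives posterior Gamma(α+S, β+n).
Matching: Σxᵢ = 141 − 25 = 116 and n = 34 − 15 = 19.

n = 19 pages with total 116 typos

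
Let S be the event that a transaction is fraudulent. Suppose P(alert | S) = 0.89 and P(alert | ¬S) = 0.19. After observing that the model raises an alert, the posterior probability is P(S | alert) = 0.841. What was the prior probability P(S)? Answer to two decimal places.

P(S) = 0.53

In odds form, posterior odds = prior odds × likelihood ratio, so prior odds = posterior odds ÷ LR.
Posterior odds = 0.841/(1−0.841) = 5.2893. LR = 0.89/0.19 = 4.6842.
Prior odds = 5.2893/4.6842 = 1.1292, so P(S) = 1.1292/(1+1.1292) ≈ 0.53.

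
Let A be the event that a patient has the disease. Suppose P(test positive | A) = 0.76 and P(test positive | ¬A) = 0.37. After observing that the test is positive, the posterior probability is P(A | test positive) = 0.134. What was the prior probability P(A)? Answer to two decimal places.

In odds form, posterior odds = prior odds × likelihood ratio, so prior odds = posterior odds ÷ LR.
Posterior odds = 0.134/(1−0.134) = 0.1547. LR = 0.76/0.37 = 2.0541.
Prior odds = 0.1547/2.0541 = 0.0753, so P(A) = 0.0753/(1+0.0753) ≈ 0.07.

P(A) = 0.07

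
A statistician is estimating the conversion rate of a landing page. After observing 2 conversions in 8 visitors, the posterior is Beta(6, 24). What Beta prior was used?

Under Beta–binomial conjugacy the posterior parameters are (a+s, b+f).
Subtract the data counts: 6−2=4, 24−6=18.

Beta(4, 18)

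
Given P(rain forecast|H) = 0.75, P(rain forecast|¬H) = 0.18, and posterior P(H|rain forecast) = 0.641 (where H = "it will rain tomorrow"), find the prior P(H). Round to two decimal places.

In odds form, posterior odds = prior odds × likelihood ratio, so prior odds = posterior odds ÷ LR.
Posterior odds = 0.641/(1−0.641) = 1.7855. LR = 0.75/0.18 = 4.1667.
Prior odds = 1.7855/4.1667 = 0.4285, so P(H) = 0.4285/(1+0.4285) ≈ 0.30.

P(H) = 0.30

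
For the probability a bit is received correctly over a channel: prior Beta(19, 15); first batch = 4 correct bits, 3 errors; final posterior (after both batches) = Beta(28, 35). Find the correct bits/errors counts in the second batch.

5 correct bits and 17 errors

Because Beta–binomial updating is additive in the counts, the combined data contributed (α_post−α_prior, β_post−β_prior) successes and failures.
Total across both batches: 28−19=9 correct bits, 35−15=20 errors.
Subtract the first batch: 9−4=5 correct bits and 20−3=17 errors.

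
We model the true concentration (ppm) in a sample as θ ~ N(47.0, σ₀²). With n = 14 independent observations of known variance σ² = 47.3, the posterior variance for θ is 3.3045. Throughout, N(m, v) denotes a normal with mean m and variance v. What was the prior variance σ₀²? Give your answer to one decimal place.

For the Normal–Normal model with known σ², precisions add: τ_n = τ₀ + n/σ².
So 1/σ₀² = 1/3.3045 − 14/47.3 = 0.302618 − 0.295983 = 0.006635.
Hence σ₀² = 1/0.006635 ≈ 150.7.

σ₀² = 150.7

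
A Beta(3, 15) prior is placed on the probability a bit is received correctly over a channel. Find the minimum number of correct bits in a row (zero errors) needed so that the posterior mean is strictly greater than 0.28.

After k correct bits and 0 errors the posterior is Beta(3+k, 15), with mean (3+k)/(3+15+k).
Set (3+k)/(18+k) > 0.28 and solve: k > (0.28·18 − 3)/(1 − 0.28) = 2.833.
The smallest integer exceeding 2.833 is 3, and checking k=3: (6)/(21) = 0.2857 > 0.28.

k = 3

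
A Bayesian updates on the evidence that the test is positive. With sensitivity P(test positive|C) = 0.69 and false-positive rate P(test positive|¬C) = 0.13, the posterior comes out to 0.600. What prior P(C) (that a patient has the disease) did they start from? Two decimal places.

P(C) = 0.22

In odds form, posterior odds = prior odds × likelihood ratio, so prior odds = posterior odds ÷ LR.
Posterior odds = 0.600/(1−0.600) = 1.5000. LR = 0.69/0.13 = 5.3077.
Prior odds = 1.5000/5.3077 = 0.2826, so P(C) = 0.2826/(1+0.2826) ≈ 0.22.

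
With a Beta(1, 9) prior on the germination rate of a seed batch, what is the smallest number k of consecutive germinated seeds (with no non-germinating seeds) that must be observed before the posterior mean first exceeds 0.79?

After k germinated seeds and 0 non-germinating seeds the posterior is Beta(1+k, 9), with mean (1+k)/(1+9+k).
Set (1+k)/(10+k) > 0.79 and solve: k > (0.79·10 − 1)/(1 − 0.79) = 32.857.
The smallest integer exceeding 32.857 is 33.

k = 33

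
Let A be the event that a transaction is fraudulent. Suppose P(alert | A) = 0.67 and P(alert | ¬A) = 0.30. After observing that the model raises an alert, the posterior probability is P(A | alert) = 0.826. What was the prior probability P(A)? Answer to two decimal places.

P(A) = 0.68

Bayes' rule in odds form gives O(A|E) = O(A)·[P(E|A)/P(E|¬A)], hence O(A) = O(A|E)/LR.
Posterior odds = 0.826/(1−0.826) = 4.7471. LR = 0.67/0.30 = 2.2333.
Prior odds = 4.7471/2.2333 = 2.1256, so P(A) = 2.1256/(1+2.1256) ≈ 0.68.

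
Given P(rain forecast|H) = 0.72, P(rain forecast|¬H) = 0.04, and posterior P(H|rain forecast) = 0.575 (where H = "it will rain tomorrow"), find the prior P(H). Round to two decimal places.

P(H) = 0.07

Bayes' rule in odds form gives O(H|E) = O(H)·[P(E|H)/P(E|¬H)], hence O(H) = O(H|E)/LR.
Posterior odds = 0.575/(1−0.575) = 1.3529. LR = 0.72/0.04 = 18.0000.
Prior odds = 1.3529/18.0000 = 0.0752, so P(H) = 0.0752/(1+0.0752) ≈ 0.07.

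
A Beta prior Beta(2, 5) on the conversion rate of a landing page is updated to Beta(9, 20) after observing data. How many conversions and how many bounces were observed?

Beta is conjugate to the binomial likelihood: posterior = Beta(α+s, β+f).
So s = 9 − 2 = 7 and f = 20 − 5 = 15.

7 conversions and 15 bounces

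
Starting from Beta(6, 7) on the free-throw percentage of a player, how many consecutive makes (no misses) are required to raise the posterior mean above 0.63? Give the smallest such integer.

After k makes and 0 misses the posterior is Beta(6+k, 7), with mean (6+k)/(6+7+k).
Set (6+k)/(13+k) > 0.63 and solve: k > (0.63·13 − 6)/(1 − 0.63) = 5.919.
The smallest integer exceeding 5.919 is 6, and checking k=6: (12)/(19) = 0.6316 > 0.63.

k = 6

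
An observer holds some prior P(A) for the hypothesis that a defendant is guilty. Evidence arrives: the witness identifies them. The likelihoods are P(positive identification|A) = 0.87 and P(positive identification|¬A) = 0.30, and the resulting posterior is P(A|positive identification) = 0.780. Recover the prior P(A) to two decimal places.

Bayes' rule in odds form gives O(A|E) = O(A)·[P(E|A)/P(E|¬A)], hence O(A) = O(A|E)/LR.
Posterior odds = 0.780/(1−0.780) = 3.5455. LR = 0.87/0.30 = 2.9000.
Prior odds = 3.5455/2.9000 = 1.2226, so P(A) = 1.2226/(1+1.2226) ≈ 0.55.

P(A) = 0.55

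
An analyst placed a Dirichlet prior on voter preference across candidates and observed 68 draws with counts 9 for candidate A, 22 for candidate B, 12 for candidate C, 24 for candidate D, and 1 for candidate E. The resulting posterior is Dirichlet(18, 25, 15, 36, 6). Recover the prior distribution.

Dirichlet(9, 3, 3, 12, 5)

For a Dirichlet(α) prior with multinomial counts c, the posterior is Dirichlet(α + c) componentwise.
Subtract each count from the matching posterior parameter: 18−9=9, 25−22=3, 15−12=3, 36−24=12, 6−1=5.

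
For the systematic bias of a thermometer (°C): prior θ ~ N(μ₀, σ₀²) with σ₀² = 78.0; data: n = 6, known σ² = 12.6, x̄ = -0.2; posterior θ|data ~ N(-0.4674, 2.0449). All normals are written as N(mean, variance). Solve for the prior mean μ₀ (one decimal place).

With known observation variance, the Normal–Normal posterior has precision τ_n = τ₀ + n/σ² and mean μ_n = (τ₀μ₀ + (n/σ²)x̄)/τ_n.
Here τ₀ = 1/78.0 = 0.012821 and τ_data = 6/12.6 = 0.476190, so τ_n = 0.489011.
Rearranging for μ₀: μ₀ = (μ_n·τ_n − τ_data·x̄)/τ₀ = (-0.4674·0.489011 − 0.476190·-0.2) / 0.012821 = -0.133326/0.012821 ≈ -10.4.

μ₀ = -10.4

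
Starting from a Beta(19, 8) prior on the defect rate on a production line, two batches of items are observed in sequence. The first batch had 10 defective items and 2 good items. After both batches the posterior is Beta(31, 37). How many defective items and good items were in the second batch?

2 defective items and 27 good items

Sequential conjugate updates are equivalent to a single update on the pooled data, so total successes = posterior α − prior α and total failures = posterior β − prior β.
Total across both batches: 31−19=12 defective items, 37−8=29 good items.
Subtract the first batch: 12−10=2 defective items and 29−2=27 good items.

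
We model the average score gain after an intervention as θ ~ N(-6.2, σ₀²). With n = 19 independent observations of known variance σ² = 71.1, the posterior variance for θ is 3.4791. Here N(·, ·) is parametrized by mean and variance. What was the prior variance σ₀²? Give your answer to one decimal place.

σ₀² = 49.5

Posterior precision equals prior precision plus data precision: 1/σ_n² = 1/σ₀² + n/σ².
So 1/σ₀² = 1/3.4791 − 19/71.1 = 0.287431 − 0.267229 = 0.020202.
Hence σ₀² = 1/0.020202 ≈ 49.5.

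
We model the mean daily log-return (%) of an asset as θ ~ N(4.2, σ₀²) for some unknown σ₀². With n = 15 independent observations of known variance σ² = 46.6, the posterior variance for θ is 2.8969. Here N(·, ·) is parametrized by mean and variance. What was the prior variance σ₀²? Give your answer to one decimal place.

Posterior precision equals prior precision plus data precision: 1/σ_n² = 1/σ₀² + n/σ².
So 1/σ₀² = 1/2.8969 − 15/46.6 = 0.345197 − 0.321888 = 0.023309.
Hence σ₀² = 1/0.023309 ≈ 42.9.

σ₀² = 42.9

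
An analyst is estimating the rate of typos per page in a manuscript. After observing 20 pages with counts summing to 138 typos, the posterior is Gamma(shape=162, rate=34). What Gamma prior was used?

Gamma(shape=24, rate=14)

Gamma–Poisson conjugacy: posterior shape = α + Σxᵢ, posterior rate = β + n.
So α = 162 − 138 = 24 and β = 34 − 20 = 14.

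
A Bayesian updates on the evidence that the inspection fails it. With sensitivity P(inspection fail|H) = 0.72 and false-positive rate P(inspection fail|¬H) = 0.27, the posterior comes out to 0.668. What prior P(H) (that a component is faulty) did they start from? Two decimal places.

Bayes' rule in odds form gives O(H|E) = O(H)·[P(E|H)/P(E|¬H)], hence O(H) = O(H|E)/LR.
Posterior odds = 0.668/(1−0.668) = 2.0120. LR = 0.72/0.27 = 2.6667.
Prior odds = 2.0120/2.6667 = 0.7545, so P(H) = 0.7545/(1+0.7545) ≈ 0.43.

P(H) = 0.43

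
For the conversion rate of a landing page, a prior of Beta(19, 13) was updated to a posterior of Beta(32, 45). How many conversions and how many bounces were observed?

Under Beta–binomial conjugacy the posterior parameters are (α+s, β+f).
Match parameters: s=32−19=13, f=45−13=32.

13 conversions and 32 bounces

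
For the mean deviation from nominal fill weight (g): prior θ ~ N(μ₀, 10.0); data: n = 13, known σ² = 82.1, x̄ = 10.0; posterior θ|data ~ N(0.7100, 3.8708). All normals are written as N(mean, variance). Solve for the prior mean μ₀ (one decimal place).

μ₀ = -14.0

With known observation variance, the Normal–Normal posterior has precision τ_n = τ₀ + n/σ² and mean μ_n = (τ₀μ₀ + (n/σ²)x̄)/τ_n.
Here τ₀ = 1/10.0 = 0.100000 and τ_data = 13/82.1 = 0.158343, so τ_n = 0.258343.
Rearranging for μ₀: μ₀ = (μ_n·τ_n − τ_data·x̄)/τ₀ = (0.7100·0.258343 − 0.158343·10.0) / 0.100000 = -1.400006/0.100000 ≈ -14.0.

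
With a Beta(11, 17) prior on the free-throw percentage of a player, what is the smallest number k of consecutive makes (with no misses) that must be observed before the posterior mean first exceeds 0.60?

k = 15

After k makes and 0 misses the posterior is Beta(11+k, 17), with mean (11+k)/(11+17+k).
Set (11+k)/(28+k) > 0.60 and solve: k > (0.60·28 − 11)/(1 − 0.60) = 14.500.
The smallest integer exceeding 14.500 is 15.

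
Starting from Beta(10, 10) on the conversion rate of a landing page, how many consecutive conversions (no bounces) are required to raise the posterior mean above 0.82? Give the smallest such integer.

After k conversions and 0 bounces the posterior is Beta(10+k, 10), with mean (10+k)/(10+10+k).
Set (10+k)/(20+k) > 0.82 and solve: k > (0.82·20 − 10)/(1 − 0.82) = 35.556.
The smallest integer exceeding 35.556 is 36, and checking k=36: (46)/(56) = 0.8214 > 0.82.

k = 36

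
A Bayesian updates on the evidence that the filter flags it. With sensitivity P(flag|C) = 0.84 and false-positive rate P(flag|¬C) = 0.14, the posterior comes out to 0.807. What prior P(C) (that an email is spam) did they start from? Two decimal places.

Bayes' rule in odds form gives O(C|E) = O(C)·[P(E|C)/P(E|¬C)], hence O(C) = O(C|E)/LR.
Posterior odds = 0.807/(1−0.807) = 4.1813. LR = 0.84/0.14 = 6.0000.
Prior odds = 4.1813/6.0000 = 0.6969, so P(C) = 0.6969/(1+0.6969) ≈ 0.41.

P(C) = 0.41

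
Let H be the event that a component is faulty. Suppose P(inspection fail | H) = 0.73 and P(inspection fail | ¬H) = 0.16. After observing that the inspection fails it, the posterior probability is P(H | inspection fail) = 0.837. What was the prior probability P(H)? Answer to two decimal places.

P(H) = 0.53

Bayes' rule in odds form gives O(H|E) = O(H)·[P(E|H)/P(E|¬H)], hence O(H) = O(H|E)/LR.
Posterior odds = 0.837/(1−0.837) = 5.1350. LR = 0.73/0.16 = 4.5625.
Prior odds = 5.1350/4.5625 = 1.1255, so P(H) = 1.1255/(1+1.1255) ≈ 0.53.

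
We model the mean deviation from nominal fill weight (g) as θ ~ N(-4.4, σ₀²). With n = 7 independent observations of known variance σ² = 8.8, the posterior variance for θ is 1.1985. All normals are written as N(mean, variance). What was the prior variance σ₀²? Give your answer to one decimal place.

Posterior precision equals prior precision plus data precision: 1/σ_n² = 1/σ₀² + n/σ².
So 1/σ₀² = 1/1.1985 − 7/8.8 = 0.834376 − 0.795455 = 0.038921.
Hence σ₀² = 1/0.038921 ≈ 25.7.

σ₀² = 25.7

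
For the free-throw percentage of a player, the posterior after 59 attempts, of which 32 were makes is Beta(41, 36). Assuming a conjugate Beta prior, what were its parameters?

Beta(9, 9)

Beta is conjugate to the binomial likelihood: posterior = Beta(a+s, b+f).
So a = 41 − 32 = 9 and b = 36 − 27 = 9.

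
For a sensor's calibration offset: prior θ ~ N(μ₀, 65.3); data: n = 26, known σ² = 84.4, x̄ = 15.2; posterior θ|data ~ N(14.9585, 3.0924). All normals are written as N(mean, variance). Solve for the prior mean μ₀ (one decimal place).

μ₀ = 10.1

The posterior mean is a precision-weighted average: μ_n = (τ₀μ₀ + τ_data·x̄)/(τ₀+τ_data), with τ₀=1/σ₀² and τ_data=n/σ².
Here τ₀ = 1/65.3 = 0.015314 and τ_data = 26/84.4 = 0.308057, so τ_n = 0.323371.
Rearranging for μ₀: μ₀ = (μ_n·τ_n − τ_data·x̄)/τ₀ = (14.9585·0.323371 − 0.308057·15.2) / 0.015314 = 0.154679/0.015314 ≈ 10.1.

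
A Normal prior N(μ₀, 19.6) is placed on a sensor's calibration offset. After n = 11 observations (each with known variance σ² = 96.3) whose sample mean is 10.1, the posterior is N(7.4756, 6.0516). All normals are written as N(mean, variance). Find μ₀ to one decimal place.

μ₀ = 1.6

With known observation variance, the Normal–Normal posterior has precision τ_n = τ₀ + n/σ² and mean μ_n = (τ₀μ₀ + (n/σ²)x̄)/τ_n.
Here τ₀ = 1/19.6 = 0.051020 and τ_data = 11/96.3 = 0.114226, so τ_n = 0.165246.
Rearranging for μ₀: μ₀ = (μ_n·τ_n − τ_data·x̄)/τ₀ = (7.4756·0.165246 − 0.114226·10.1) / 0.051020 = 0.081630/0.051020 ≈ 1.6.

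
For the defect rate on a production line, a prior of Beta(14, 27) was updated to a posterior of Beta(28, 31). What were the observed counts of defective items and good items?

A Beta(α, β) prior with s successes and f failures in binomial data gives a Beta(α+s, β+f) posterior.
So s = 28 − 14 = 14 and f = 31 − 27 = 4.

14 defective items and 4 good items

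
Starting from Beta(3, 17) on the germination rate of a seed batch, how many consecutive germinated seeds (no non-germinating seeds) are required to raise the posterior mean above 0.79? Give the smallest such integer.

After k germinated seeds and 0 non-germinating seeds the posterior is Beta(3+k, 17), with mean (3+k)/(3+17+k).
Set (3+k)/(20+k) > 0.79 and solve: k > (0.79·20 − 3)/(1 − 0.79) = 60.952.
The smallest integer exceeding 60.952 is 61, and checking k=61: (64)/(81) = 0.7901 > 0.79.

k = 61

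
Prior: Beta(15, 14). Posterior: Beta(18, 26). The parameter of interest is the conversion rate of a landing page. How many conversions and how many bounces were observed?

Beta is conjugate to the binomial likelihood: posterior = Beta(α+s, β+f).
So s = 18 − 15 = 3 and f = 26 − 14 = 12.

3 conversions and 12 bounces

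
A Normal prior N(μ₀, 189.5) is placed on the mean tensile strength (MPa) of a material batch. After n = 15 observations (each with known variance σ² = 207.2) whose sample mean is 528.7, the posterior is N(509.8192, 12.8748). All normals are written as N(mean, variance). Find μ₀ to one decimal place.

μ₀ = 250.8

With known observation variance, the Normal–Normal posterior has precision τ_n = τ₀ + n/σ² and mean μ_n = (τ₀μ₀ + (n/σ²)x̄)/τ_n.
Here τ₀ = 1/189.5 = 0.005277 and τ_data = 15/207.2 = 0.072394, so τ_n = 0.077671.
Rearranging for μ₀: μ₀ = (μ_n·τ_n − τ_data·x̄)/τ₀ = (509.8192·0.077671 − 0.072394·528.7) / 0.005277 = 1.323459/0.005277 ≈ 250.8.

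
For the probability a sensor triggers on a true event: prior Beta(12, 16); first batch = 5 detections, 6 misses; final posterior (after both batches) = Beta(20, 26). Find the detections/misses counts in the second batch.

3 detections and 4 misses

Sequential conjugate updates are equivalent to a single update on the pooled data, so total successes = posterior α − prior α and total failures = posterior β − prior β.
Total across both batches: 20−12=8 detections, 26−16=10 misses.
Subtract the first batch: 8−5=3 detections and 10−6=4 misses.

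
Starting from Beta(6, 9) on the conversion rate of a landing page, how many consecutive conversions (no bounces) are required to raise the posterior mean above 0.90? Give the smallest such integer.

k = 76

After k conversions and 0 bounces the posterior is Beta(6+k, 9), with mean (6+k)/(6+9+k).
Set (6+k)/(15+k) > 0.90 and solve: k > (0.90·15 − 6)/(1 − 0.90) = 75.000.
The smallest integer exceeding 75.000 is 76, and checking k=76: (82)/(91) = 0.9011 > 0.90.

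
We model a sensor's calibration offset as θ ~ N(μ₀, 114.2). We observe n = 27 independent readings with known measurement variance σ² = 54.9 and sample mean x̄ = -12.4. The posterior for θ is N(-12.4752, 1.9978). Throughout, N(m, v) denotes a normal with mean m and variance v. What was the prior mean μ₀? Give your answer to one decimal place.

The posterior mean is a precision-weighted average: μ_n = (τ₀μ₀ + τ_data·x̄)/(τ₀+τ_data), with τ₀=1/σ₀² and τ_data=n/σ².
Here τ₀ = 1/114.2 = 0.008757 and τ_data = 27/54.9 = 0.491803, so τ_n = 0.500560.
Rearranging for μ₀: μ₀ = (μ_n·τ_n − τ_data·x̄)/τ₀ = (-12.4752·0.500560 − 0.491803·-12.4) / 0.008757 = -0.146229/0.008757 ≈ -16.7.

μ₀ = -16.7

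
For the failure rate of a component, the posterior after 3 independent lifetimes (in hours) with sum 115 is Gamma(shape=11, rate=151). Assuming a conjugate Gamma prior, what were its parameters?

Gamma(shape=8, rate=36)

Gamma–exponential conjugacy: posterior shape = α + n, posterior rate = β + Σtᵢ.
So α = 11 − 3 = 8 and β = 151 − 115 = 36.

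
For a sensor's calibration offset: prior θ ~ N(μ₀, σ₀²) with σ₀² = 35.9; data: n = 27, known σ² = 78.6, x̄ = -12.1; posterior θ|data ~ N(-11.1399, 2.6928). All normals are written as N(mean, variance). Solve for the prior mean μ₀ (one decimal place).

μ₀ = 0.7

With known observation variance, the Normal–Normal posterior has precision τ_n = τ₀ + n/σ² and mean μ_n = (τ₀μ₀ + (n/σ²)x̄)/τ_n.
Here τ₀ = 1/35.9 = 0.027855 and τ_data = 27/78.6 = 0.343511, so τ_n = 0.371366.
Rearranging for μ₀: μ₀ = (μ_n·τ_n − τ_data·x̄)/τ₀ = (-11.1399·0.371366 − 0.343511·-12.1) / 0.027855 = 0.019503/0.027855 ≈ 0.7.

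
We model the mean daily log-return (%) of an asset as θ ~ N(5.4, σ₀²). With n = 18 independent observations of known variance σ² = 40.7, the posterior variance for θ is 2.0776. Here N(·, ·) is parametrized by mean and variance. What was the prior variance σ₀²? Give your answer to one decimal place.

σ₀² = 25.6

For the Normal–Normal model with known σ², precisions add: τ_n = τ₀ + n/σ².
So 1/σ₀² = 1/2.0776 − 18/40.7 = 0.481325 − 0.442260 = 0.039065.
Hence σ₀² = 1/0.039065 ≈ 25.6.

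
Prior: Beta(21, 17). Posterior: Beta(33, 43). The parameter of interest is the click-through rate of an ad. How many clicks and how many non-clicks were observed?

12 clicks and 26 non-clicks

Under Beta–binomial conjugacy the posterior parameters are (a+s, b+f).
So s = 33 − 21 = 12 and f = 43 − 17 = 26.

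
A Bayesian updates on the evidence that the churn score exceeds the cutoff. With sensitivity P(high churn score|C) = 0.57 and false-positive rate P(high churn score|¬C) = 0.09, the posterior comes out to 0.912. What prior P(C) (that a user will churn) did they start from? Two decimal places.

Bayes' rule in odds form gives O(C|E) = O(C)·[P(E|C)/P(E|¬C)], hence O(C) = O(C|E)/LR.
Posterior odds = 0.912/(1−0.912) = 10.3636. LR = 0.57/0.09 = 6.3333.
Prior odds = 10.3636/6.3333 = 1.6364, so P(C) = 1.6364/(1+1.6364) ≈ 0.62.

P(C) = 0.62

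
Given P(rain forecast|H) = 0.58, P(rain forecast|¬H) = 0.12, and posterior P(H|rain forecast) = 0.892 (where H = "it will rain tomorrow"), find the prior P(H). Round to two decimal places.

P(H) = 0.63

In odds form, posterior odds = prior odds × likelihood ratio, so prior odds = posterior odds ÷ LR.
Posterior odds = 0.892/(1−0.892) = 8.2593. LR = 0.58/0.12 = 4.8333.
Prior odds = 8.2593/4.8333 = 1.7088, so P(H) = 1.7088/(1+1.7088) ≈ 0.63.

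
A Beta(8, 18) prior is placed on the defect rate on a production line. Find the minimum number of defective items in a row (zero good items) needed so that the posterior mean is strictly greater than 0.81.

After k defective items and 0 good items the posterior is Beta(8+k, 18), with mean (8+k)/(8+18+k).
Set (8+k)/(26+k) > 0.81 and solve: k > (0.81·26 − 8)/(1 − 0.81) = 68.737.
The smallest integer exceeding 68.737 is 69.

k = 69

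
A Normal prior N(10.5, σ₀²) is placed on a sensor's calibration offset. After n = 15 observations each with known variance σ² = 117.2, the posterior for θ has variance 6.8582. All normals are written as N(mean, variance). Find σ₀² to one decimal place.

For the Normal–Normal model with known σ², precisions add: τ_n = τ₀ + n/σ².
So 1/σ₀² = 1/6.8582 − 15/117.2 = 0.145811 − 0.127986 = 0.017825.
Hence σ₀² = 1/0.017825 ≈ 56.1.

σ₀² = 56.1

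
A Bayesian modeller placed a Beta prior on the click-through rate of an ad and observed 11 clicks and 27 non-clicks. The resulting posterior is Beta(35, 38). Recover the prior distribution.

Beta(24, 11)

Beta is conjugate to the binomial likelihood: posterior = Beta(α+s, β+f).
So α = 35 − 11 = 24 and β = 38 − 27 = 11.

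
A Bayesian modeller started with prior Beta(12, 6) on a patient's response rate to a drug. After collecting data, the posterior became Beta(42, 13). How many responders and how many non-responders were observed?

30 responders and 7 non-responders

Beta is conjugate to the binomial likelihood: posterior = Beta(a+s, b+f).
So s = 42 − 12 = 30 and f = 13 − 6 = 7.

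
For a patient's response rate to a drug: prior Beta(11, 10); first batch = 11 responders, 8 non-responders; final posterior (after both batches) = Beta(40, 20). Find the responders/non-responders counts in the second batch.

Sequential conjugate updates are equivalent to a single update on the pooled data, so total successes = posterior α − prior α and total failures = posterior β − prior β.
Total across both batches: 40−11=29 responders, 20−10=10 non-responders.
Subtract the first batch: 29−11=18 responders and 10−8=2 non-responders.

18 responders and 2 non-responders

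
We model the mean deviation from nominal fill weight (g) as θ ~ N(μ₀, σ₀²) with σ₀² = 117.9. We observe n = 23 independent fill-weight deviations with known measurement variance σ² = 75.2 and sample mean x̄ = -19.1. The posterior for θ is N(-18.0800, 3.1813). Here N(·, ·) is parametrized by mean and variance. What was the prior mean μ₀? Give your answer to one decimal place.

μ₀ = 18.7

With known observation variance, the Normal–Normal posterior has precision τ_n = τ₀ + n/σ² and mean μ_n = (τ₀μ₀ + (n/σ²)x̄)/τ_n.
Here τ₀ = 1/117.9 = 0.008482 and τ_data = 23/75.2 = 0.305851, so τ_n = 0.314333.
Rearranging for μ₀: μ₀ = (μ_n·τ_n − τ_data·x̄)/τ₀ = (-18.0800·0.314333 − 0.305851·-19.1) / 0.008482 = 0.158613/0.008482 ≈ 18.7.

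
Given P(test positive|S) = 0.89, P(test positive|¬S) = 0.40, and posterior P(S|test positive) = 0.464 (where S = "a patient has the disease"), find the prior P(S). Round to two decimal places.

P(S) = 0.28

In odds form, posterior odds = prior odds × likelihood ratio, so prior odds = posterior odds ÷ LR.
Posterior odds = 0.464/(1−0.464) = 0.8657. LR = 0.89/0.40 = 2.2250.
Prior odds = 0.8657/2.2250 = 0.3891, so P(S) = 0.3891/(1+0.3891) ≈ 0.28.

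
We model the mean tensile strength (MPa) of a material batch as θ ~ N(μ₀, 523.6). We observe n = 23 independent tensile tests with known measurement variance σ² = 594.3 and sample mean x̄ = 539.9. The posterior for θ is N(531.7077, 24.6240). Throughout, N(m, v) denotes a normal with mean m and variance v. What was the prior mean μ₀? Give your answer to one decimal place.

With known observation variance, the Normal–Normal posterior has precision τ_n = τ₀ + n/σ² and mean μ_n = (τ₀μ₀ + (n/σ²)x̄)/τ_n.
Here τ₀ = 1/523.6 = 0.001910 and τ_data = 23/594.3 = 0.038701, so τ_n = 0.040611.
Rearranging for μ₀: μ₀ = (μ_n·τ_n − τ_data·x̄)/τ₀ = (531.7077·0.040611 − 0.038701·539.9) / 0.001910 = 0.698512/0.001910 ≈ 365.7.

μ₀ = 365.7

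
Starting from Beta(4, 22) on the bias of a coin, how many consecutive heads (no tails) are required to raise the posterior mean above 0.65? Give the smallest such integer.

After k heads and 0 tails the posterior is Beta(4+k, 22), with mean (4+k)/(4+22+k).
Set (4+k)/(26+k) > 0.65 and solve: k > (0.65·26 − 4)/(1 − 0.65) = 36.857.
The smallest integer exceeding 36.857 is 37, and checking k=37: (41)/(63) = 0.6508 > 0.65.

k = 37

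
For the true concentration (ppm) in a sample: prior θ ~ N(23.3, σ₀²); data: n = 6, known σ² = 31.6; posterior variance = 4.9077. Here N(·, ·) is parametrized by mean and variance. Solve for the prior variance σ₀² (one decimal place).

σ₀² = 72.0

For the Normal–Normal model with known σ², precisions add: τ_n = τ₀ + n/σ².
So 1/σ₀² = 1/4.9077 − 6/31.6 = 0.203761 − 0.189873 = 0.013888.
Hence σ₀² = 1/0.013888 ≈ 72.0.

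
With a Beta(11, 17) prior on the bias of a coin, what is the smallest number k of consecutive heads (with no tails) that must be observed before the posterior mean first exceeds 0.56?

After k heads and 0 tails the posterior is Beta(11+k, 17), with mean (11+k)/(11+17+k).
Set (11+k)/(28+k) > 0.56 and solve: k > (0.56·28 − 11)/(1 − 0.56) = 10.636.
The smallest integer exceeding 10.636 is 11.

k = 11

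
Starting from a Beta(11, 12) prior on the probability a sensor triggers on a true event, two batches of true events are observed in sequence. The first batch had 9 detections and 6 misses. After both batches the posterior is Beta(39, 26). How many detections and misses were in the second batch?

19 detections and 8 misses

Sequential conjugate updates are equivalent to a single update on the pooled data, so total successes = posterior α − prior α and total failures = posterior β − prior β.
Total across both batches: 39−11=28 detections, 26−12=14 misses.
Subtract the first batch: 28−9=19 detections and 14−6=8 misses.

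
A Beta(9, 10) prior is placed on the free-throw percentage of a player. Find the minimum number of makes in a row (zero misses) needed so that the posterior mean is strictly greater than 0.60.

After k makes and 0 misses the posterior is Beta(9+k, 10), with mean (9+k)/(9+10+k).
Set (9+k)/(19+k) > 0.60 and solve: k > (0.60·19 − 9)/(1 − 0.60) = 6.000.
The smallest integer exceeding 6.000 is 7, and checking k=7: (16)/(26) = 0.6154 > 0.60.

k = 7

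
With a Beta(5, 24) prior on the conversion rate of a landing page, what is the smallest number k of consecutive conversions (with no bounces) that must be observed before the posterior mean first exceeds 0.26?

After k conversions and 0 bounces the posterior is Beta(5+k, 24), with mean (5+k)/(5+24+k).
Set (5+k)/(29+k) > 0.26 and solve: k > (0.26·29 − 5)/(1 − 0.26) = 3.432.
The smallest integer exceeding 3.432 is 4.

k = 4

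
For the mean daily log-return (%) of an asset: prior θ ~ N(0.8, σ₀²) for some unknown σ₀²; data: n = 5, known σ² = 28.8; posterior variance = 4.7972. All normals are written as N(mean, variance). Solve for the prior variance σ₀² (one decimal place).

σ₀² = 28.7

For the Normal–Normal model with known σ², precisions add: τ_n = τ₀ + n/σ².
So 1/σ₀² = 1/4.7972 − 5/28.8 = 0.208455 − 0.173611 = 0.034844.
Hence σ₀² = 1/0.034844 ≈ 28.7.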